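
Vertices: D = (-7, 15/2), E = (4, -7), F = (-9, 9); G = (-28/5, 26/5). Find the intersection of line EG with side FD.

Barycentric coordinates of G with respect to DEF: (2/5, 1/5, 2/5).
On side FD the E-coordinate is zero; dropping G's E-weight 1/5 and renormalizing the remaining 2/5 : 2/5 gives weights 1/2, 1/2 on F, D.
H = (1/2)·(-9, 9) + (1/2)·(-7, 15/2) = (-8, 33/4).

(-8, 33/4)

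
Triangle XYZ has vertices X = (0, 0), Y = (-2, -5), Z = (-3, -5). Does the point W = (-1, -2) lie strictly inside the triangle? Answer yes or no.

yes

Barycentric coordinates of W: (3/5, 1/5, 1/5).
The three coordinates are positive, positive, positive; a point is interior exactly when all three are positive.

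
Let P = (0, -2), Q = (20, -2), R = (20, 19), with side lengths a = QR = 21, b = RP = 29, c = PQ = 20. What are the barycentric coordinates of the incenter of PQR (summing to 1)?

The incenter has barycentric coordinates proportional to the opposite side lengths: (21 : 29 : 20).
Normalizing by 21+29+20 = 70 gives (3/10, 29/70, 2/7).

(3/10, 29/70, 2/7)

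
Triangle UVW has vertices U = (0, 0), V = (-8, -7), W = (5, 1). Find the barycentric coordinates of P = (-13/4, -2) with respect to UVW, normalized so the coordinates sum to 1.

(1, 1/4, -1/4)

Signed area of the reference triangle: [UVW] = ½·(0·(-7−1) + (-8)·(1−0) + 5·(0−(-7))) = ½·(0 − 8 + 35) = 27/2.
[PVW] = ½·((-13/4)·(-7−1) + (-8)·(1−(-2)) + 5·(-2−(-7))) = ½·(26 − 24 + 25) = 27/2, so the U-coordinate is (27/2)/(27/2) = 1.
[UPW] = ½·(0·(-2−1) + (-13/4)·(1−0) + 5·(0−(-2))) = ½·(0 − 13/4 + 10) = 27/8, so the V-coordinate is 1/4.
[UVP] = ½·(0·(-7−(-2)) + (-8)·(-2−0) + (-13/4)·(0−(-7))) = ½·(0 + 16 − 91/4) = -27/8, so the W-coordinate is -1/4.
Check: 1 + 1/4 − 1/4 = 1.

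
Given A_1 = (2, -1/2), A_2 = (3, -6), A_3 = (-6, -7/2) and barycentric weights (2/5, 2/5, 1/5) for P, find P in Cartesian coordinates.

(4/5, -33/10)

P = (2/5)·A_1 + (2/5)·A_2 + (1/5)·A_3.
x-coordinate: (2/5)·2 + (2/5)·3 + (1/5)·(-6) = 4/5.
y-coordinate: (2/5)·(-1/2) + (2/5)·(-6) + (1/5)·(-7/2) = -33/10.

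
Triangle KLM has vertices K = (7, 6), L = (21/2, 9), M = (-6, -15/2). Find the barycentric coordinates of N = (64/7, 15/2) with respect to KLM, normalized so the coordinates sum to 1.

(-2/7, 8/7, 1/7)

Signed area of the reference triangle: [KLM] = ½·(7·(9−(-15/2)) + (21/2)·(-15/2−6) + (-6)·(6−9)) = ½·(231/2 − 567/4 + 18) = -33/8.
[NLM] = ½·((64/7)·(9−(-15/2)) + (21/2)·(-15/2−(15/2)) + (-6)·(15/2−9)) = ½·(1056/7 − 315/2 + 9) = 33/28, so the K-coordinate is (33/28)/(-33/8) = -2/7.
[KNM] = ½·(7·(15/2−(-15/2)) + (64/7)·(-15/2−6) + (-6)·(6−(15/2))) = ½·(105 − 864/7 + 9) = -33/7, so the L-coordinate is 8/7.
[KLN] = ½·(7·(9−(15/2)) + (21/2)·(15/2−6) + (64/7)·(6−9)) = ½·(21/2 + 63/4 − 192/7) = -33/56, so the M-coordinate is 1/7.
Check: -2/7 + 8/7 + 1/7 = 1.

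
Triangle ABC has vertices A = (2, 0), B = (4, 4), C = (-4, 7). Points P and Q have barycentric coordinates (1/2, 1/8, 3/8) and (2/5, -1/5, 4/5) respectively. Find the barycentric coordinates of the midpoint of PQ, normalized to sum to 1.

Since both coordinate triples sum to 1, the midpoint's barycentrics are the componentwise average.
(1/2+2/5)/2 = 9/20; similarly -3/80 and 47/80.

(9/20, -3/80, 47/80)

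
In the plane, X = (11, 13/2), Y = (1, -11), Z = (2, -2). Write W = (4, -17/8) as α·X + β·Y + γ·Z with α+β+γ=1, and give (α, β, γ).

Signed area of the reference triangle: [XYZ] = ½·(11·(-11−(-2)) + 1·(-2−(13/2)) + 2·(13/2−(-11))) = ½·(-99 − 17/2 + 35) = -145/4.
[WYZ] = ½·(4·(-11−(-2)) + 1·(-2−(-17/8)) + 2·(-17/8−(-11))) = ½·(-36 + 1/8 + 71/4) = -145/16, so the X-coordinate is (-145/16)/(-145/4) = 1/4.
[XWZ] = ½·(11·(-17/8−(-2)) + 4·(-2−(13/2)) + 2·(13/2−(-17/8))) = ½·(-11/8 − 34 + 69/4) = -145/16, so the Y-coordinate is 1/4.
[XYW] = ½·(11·(-11−(-17/8)) + 1·(-17/8−(13/2)) + 4·(13/2−(-11))) = ½·(-781/8 − 69/8 + 70) = -145/8, so the Z-coordinate is 1/2.

(1/4, 1/4, 1/2)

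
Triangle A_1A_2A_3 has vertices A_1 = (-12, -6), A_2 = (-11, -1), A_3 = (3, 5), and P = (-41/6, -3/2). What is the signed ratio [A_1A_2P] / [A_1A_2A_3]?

1/3

[A_1A_2A_3] = ½·((-12)·(-1−5) + (-11)·(5−(-6)) + 3·(-6−(-1))) = ½·(72 − 121 − 15) = -32.
[A_1A_2P] = ½·((-12)·(-1−(-3/2)) + (-11)·(-3/2−(-6)) + (-41/6)·(-6−(-1))) = ½·(-6 − 99/2 + 205/6) = -32/3, so the ratio is (-32/3)/(-32) = 1/3.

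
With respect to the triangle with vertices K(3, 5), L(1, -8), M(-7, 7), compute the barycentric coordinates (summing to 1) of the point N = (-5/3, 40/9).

(4/9, 1/9, 4/9)

Signed area of the reference triangle: [KLM] = ½·(3·(-8−7) + 1·(7−5) + (-7)·(5−(-8))) = ½·(-45 + 2 − 91) = -67.
[NLM] = ½·((-5/3)·(-8−7) + 1·(7−(40/9)) + (-7)·(40/9−(-8))) = ½·(25 + 23/9 − 784/9) = -268/9, so the K-coordinate is (-268/9)/(-67) = 4/9.
[KNM] = ½·(3·(40/9−7) + (-5/3)·(7−5) + (-7)·(5−(40/9))) = ½·(-23/3 − 10/3 − 35/9) = -67/9, so the L-coordinate is 1/9.
[KLN] = ½·(3·(-8−(40/9)) + 1·(40/9−5) + (-5/3)·(5−(-8))) = ½·(-112/3 − 5/9 − 65/3) = -268/9, so the M-coordinate is 4/9.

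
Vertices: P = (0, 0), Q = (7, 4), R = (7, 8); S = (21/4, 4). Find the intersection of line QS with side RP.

Barycentric coordinates of S with respect to PQR: (1/4, 1/2, 1/4).
On side RP the Q-coordinate is zero; dropping S's Q-weight 1/2 and renormalizing the remaining 1/4 : 1/4 gives weights 1/2, 1/2 on R, P.
T = (1/2)·(7, 8) + (1/2)·(0, 0) = (7/2, 4).

(7/2, 4)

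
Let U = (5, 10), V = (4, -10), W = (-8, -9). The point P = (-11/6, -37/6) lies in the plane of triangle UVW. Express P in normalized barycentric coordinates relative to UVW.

Signed area of the reference triangle: [UVW] = ½·(5·(-10−(-9)) + 4·(-9−10) + (-8)·(10−(-10))) = ½·(-5 − 76 − 160) = -241/2.
[PVW] = ½·((-11/6)·(-10−(-9)) + 4·(-9−(-37/6)) + (-8)·(-37/6−(-10))) = ½·(11/6 − 34/3 − 92/3) = -241/12, so the U-coordinate is (-241/12)/(-241/2) = 1/6.
[UPW] = ½·(5·(-37/6−(-9)) + (-11/6)·(-9−10) + (-8)·(10−(-37/6))) = ½·(85/6 + 209/6 − 388/3) = -241/6, so the V-coordinate is 1/3.
[UVP] = ½·(5·(-10−(-37/6)) + 4·(-37/6−10) + (-11/6)·(10−(-10))) = ½·(-115/6 − 194/3 − 110/3) = -241/4, so the W-coordinate is 1/2.

(1/6, 1/3, 1/2)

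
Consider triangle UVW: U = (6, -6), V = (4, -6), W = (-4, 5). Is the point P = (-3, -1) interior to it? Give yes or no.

Barycentric coordinates of P: (-37/22, 49/22, 5/11).
The three coordinates are negative, positive, positive; a point is interior exactly when all three are positive.

no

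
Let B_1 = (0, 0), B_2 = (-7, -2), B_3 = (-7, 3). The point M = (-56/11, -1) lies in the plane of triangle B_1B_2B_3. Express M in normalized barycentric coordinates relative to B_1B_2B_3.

(3/11, 7/11, 1/11)

Signed area of the reference triangle: [B_1B_2B_3] = ½·(0·(-2−3) + (-7)·(3−0) + (-7)·(0−(-2))) = ½·(0 − 21 − 14) = -35/2.
[MB_2B_3] = ½·((-56/11)·(-2−3) + (-7)·(3−(-1)) + (-7)·(-1−(-2))) = ½·(280/11 − 28 − 7) = -105/22, so the B_1-coordinate is (-105/22)/(-35/2) = 3/11.
[B_1MB_3] = ½·(0·(-1−3) + (-56/11)·(3−0) + (-7)·(0−(-1))) = ½·(0 − 168/11 − 7) = -245/22, so the B_2-coordinate is 7/11.
[B_1B_2M] = ½·(0·(-2−(-1)) + (-7)·(-1−0) + (-56/11)·(0−(-2))) = ½·(0 + 7 − 112/11) = -35/22, so the B_3-coordinate is 1/11.
Check: 3/11 + 7/11 + 1/11 = 1.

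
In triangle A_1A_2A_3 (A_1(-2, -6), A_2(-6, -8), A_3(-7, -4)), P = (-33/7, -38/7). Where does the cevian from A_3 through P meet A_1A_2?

(-3, -13/2)

Barycentric coordinates of P with respect to A_1A_2A_3: (3/7, 1/7, 3/7).
On side A_1A_2 the A_3-coordinate is zero; dropping P's A_3-weight 3/7 and renormalizing the remaining 3/7 : 1/7 gives weights 3/4, 1/4 on A_1, A_2.
Q = (3/4)·(-2, -6) + (1/4)·(-6, -8) = (-3, -13/2).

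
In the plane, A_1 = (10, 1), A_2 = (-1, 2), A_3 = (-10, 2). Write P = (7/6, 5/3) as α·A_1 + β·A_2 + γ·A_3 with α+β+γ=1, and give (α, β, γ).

Signed area of the reference triangle: [A_1A_2A_3] = ½·(10·(2−2) + (-1)·(2−1) + (-10)·(1−2)) = ½·(0 − 1 + 10) = 9/2.
[PA_2A_3] = ½·((7/6)·(2−2) + (-1)·(2−(5/3)) + (-10)·(5/3−2)) = ½·(0 − 1/3 + 10/3) = 3/2, so the A_1-coordinate is (3/2)/(9/2) = 1/3.
[A_1PA_3] = ½·(10·(5/3−2) + (7/6)·(2−1) + (-10)·(1−(5/3))) = ½·(-10/3 + 7/6 + 20/3) = 9/4, so the A_2-coordinate is 1/2.
[A_1A_2P] = ½·(10·(2−(5/3)) + (-1)·(5/3−1) + (7/6)·(1−2)) = ½·(10/3 − 2/3 − 7/6) = 3/4, so the A_3-coordinate is 1/6.
Check: 1/3 + 1/2 + 1/6 = 1.

(1/3, 1/2, 1/6)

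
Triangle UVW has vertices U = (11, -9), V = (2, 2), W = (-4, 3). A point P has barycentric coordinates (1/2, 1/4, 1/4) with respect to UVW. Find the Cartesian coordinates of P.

P = (1/2)·U + (1/4)·V + (1/4)·W.
x-coordinate: (1/2)·11 + (1/4)·2 + (1/4)·(-4) = 5.
y-coordinate: (1/2)·(-9) + (1/4)·2 + (1/4)·3 = -13/4.

(5, -13/4)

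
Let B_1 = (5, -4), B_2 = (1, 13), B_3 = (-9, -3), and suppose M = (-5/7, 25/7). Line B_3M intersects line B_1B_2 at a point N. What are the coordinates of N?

(13/5, 31/5)

Barycentric coordinates of M with respect to B_1B_2B_3: (2/7, 3/7, 2/7).
On side B_1B_2 the B_3-coordinate is zero; dropping M's B_3-weight 2/7 and renormalizing the remaining 2/7 : 3/7 gives weights 2/5, 3/5 on B_1, B_2.
N = (2/5)·(5, -4) + (3/5)·(1, 13) = (13/5, 31/5).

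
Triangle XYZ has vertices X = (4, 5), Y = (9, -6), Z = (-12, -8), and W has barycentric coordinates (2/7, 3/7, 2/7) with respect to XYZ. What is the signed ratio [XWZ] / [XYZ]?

3/7

The signed ratio [XWZ]/[XYZ] equals the barycentric coordinate of W at vertex Y, which is 3/7.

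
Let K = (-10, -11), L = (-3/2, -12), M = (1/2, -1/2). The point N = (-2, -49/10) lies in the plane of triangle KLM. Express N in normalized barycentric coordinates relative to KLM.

(1/5, 1/5, 3/5)

Signed area of the reference triangle: [KLM] = ½·((-10)·(-12−(-1/2)) + (-3/2)·(-1/2−(-11)) + (1/2)·(-11−(-12))) = ½·(115 − 63/4 + 1/2) = 399/8.
[NLM] = ½·((-2)·(-12−(-1/2)) + (-3/2)·(-1/2−(-49/10)) + (1/2)·(-49/10−(-12))) = ½·(23 − 33/5 + 71/20) = 399/40, so the K-coordinate is (399/40)/(399/8) = 1/5.
[KNM] = ½·((-10)·(-49/10−(-1/2)) + (-2)·(-1/2−(-11)) + (1/2)·(-11−(-49/10))) = ½·(44 − 21 − 61/20) = 399/40, so the L-coordinate is 1/5.
[KLN] = ½·((-10)·(-12−(-49/10)) + (-3/2)·(-49/10−(-11)) + (-2)·(-11−(-12))) = ½·(71 − 183/20 − 2) = 1197/40, so the M-coordinate is 3/5.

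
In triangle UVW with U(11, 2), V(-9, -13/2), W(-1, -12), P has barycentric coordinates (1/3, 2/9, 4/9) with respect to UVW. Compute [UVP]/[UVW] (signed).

4/9

The signed ratio [UVP]/[UVW] equals the barycentric coordinate of P at vertex W, which is 4/9.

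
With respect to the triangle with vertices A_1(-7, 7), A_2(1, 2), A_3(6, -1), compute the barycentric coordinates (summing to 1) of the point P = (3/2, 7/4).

Signed area of the reference triangle: [A_1A_2A_3] = ½·((-7)·(2−(-1)) + 1·(-1−7) + 6·(7−2)) = ½·(-21 − 8 + 30) = 1/2.
[PA_2A_3] = ½·((3/2)·(2−(-1)) + 1·(-1−(7/4)) + 6·(7/4−2)) = ½·(9/2 − 11/4 − 3/2) = 1/8, so the A_1-coordinate is (1/8)/(1/2) = 1/4.
[A_1PA_3] = ½·((-7)·(7/4−(-1)) + (3/2)·(-1−7) + 6·(7−(7/4))) = ½·(-77/4 − 12 + 63/2) = 1/8, so the A_2-coordinate is 1/4.
[A_1A_2P] = ½·((-7)·(2−(7/4)) + 1·(7/4−7) + (3/2)·(7−2)) = ½·(-7/4 − 21/4 + 15/2) = 1/4, so the A_3-coordinate is 1/2.

(1/4, 1/4, 1/2)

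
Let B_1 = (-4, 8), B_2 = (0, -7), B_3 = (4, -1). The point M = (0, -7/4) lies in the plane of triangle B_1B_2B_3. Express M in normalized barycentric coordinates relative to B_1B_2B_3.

(1/4, 1/2, 1/4)

Signed area of the reference triangle: [B_1B_2B_3] = ½·((-4)·(-7−(-1)) + 0·(-1−8) + 4·(8−(-7))) = ½·(24 + 0 + 60) = 42.
[MB_2B_3] = ½·(0·(-7−(-1)) + 0·(-1−(-7/4)) + 4·(-7/4−(-7))) = ½·(0 + 0 + 21) = 21/2, so the B_1-coordinate is (21/2)/42 = 1/4.
[B_1MB_3] = ½·((-4)·(-7/4−(-1)) + 0·(-1−8) + 4·(8−(-7/4))) = ½·(3 + 0 + 39) = 21, so the B_2-coordinate is 1/2.
[B_1B_2M] = ½·((-4)·(-7−(-7/4)) + 0·(-7/4−8) + 0·(8−(-7))) = ½·(21 + 0 + 0) = 21/2, so the B_3-coordinate is 1/4.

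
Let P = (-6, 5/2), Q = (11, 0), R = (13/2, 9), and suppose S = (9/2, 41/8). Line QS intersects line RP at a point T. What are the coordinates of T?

Barycentric coordinates of S with respect to PQR: (1/4, 1/4, 1/2).
On side RP the Q-coordinate is zero; dropping S's Q-weight 1/4 and renormalizing the remaining 1/2 : 1/4 gives weights 2/3, 1/3 on R, P.
T = (2/3)·(13/2, 9) + (1/3)·(-6, 5/2) = (7/3, 41/6).

(7/3, 41/6)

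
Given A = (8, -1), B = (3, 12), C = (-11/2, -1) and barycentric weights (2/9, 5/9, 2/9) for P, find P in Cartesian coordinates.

P = (2/9)·A + (5/9)·B + (2/9)·C.
x-coordinate: (2/9)·8 + (5/9)·3 + (2/9)·(-11/2) = 20/9.
y-coordinate: (2/9)·(-1) + (5/9)·12 + (2/9)·(-1) = 56/9.

(20/9, 56/9)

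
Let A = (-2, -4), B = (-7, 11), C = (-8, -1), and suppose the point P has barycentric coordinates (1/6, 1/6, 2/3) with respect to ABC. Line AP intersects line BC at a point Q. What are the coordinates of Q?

(-39/5, 7/5)

Line AP meets BC where the A-coordinate vanishes; zeroing P's A-weight and renormalizing leaves B, C-weights 1/6 : 2/3 → (1/5, 4/5).
So Q = (1/5)·B + (4/5)·C = (-39/5, 7/5).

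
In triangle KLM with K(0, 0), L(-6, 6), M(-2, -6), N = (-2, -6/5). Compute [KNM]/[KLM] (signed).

1/5

[KLM] = ½·(0·(6−(-6)) + (-6)·(-6−0) + (-2)·(0−6)) = ½·(0 + 36 + 12) = 24.
[KNM] = ½·(0·(-6/5−(-6)) + (-2)·(-6−0) + (-2)·(0−(-6/5))) = ½·(0 + 12 − 12/5) = 24/5, so the ratio is (24/5)/24 = 1/5.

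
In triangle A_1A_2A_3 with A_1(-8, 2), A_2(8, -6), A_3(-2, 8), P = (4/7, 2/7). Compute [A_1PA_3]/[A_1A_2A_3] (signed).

3/7

[A_1A_2A_3] = ½·((-8)·(-6−8) + 8·(8−2) + (-2)·(2−(-6))) = ½·(112 + 48 − 16) = 72.
[A_1PA_3] = ½·((-8)·(2/7−8) + (4/7)·(8−2) + (-2)·(2−(2/7))) = ½·(432/7 + 24/7 − 24/7) = 216/7, so the ratio is (216/7)/72 = 3/7.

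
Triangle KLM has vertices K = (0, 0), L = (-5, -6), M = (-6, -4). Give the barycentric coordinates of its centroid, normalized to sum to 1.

(1/3, 1/3, 1/3)

The centroid is the average of the vertices, so each weight is 1/3.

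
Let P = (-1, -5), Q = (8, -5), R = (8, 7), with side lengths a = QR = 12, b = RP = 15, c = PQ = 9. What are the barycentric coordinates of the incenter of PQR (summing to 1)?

The incenter has barycentric coordinates proportional to the opposite side lengths: (12 : 15 : 9).
Normalizing by 12+15+9 = 36 gives (1/3, 5/12, 1/4).

(1/3, 5/12, 1/4)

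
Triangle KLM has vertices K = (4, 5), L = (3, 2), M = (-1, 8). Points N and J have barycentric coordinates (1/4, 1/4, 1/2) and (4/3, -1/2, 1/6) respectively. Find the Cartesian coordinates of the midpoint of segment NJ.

Barycentric coordinates of the midpoint are the average: (19/24, -1/8, 1/3).
Converting: (19/24)·K + (-1/8)·L + (1/3)·M = (59/24, 51/8).

(59/24, 51/8)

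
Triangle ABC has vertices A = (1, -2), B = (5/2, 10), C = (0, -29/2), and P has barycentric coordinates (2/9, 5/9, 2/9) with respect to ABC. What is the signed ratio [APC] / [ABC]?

5/9

The signed ratio [APC]/[ABC] equals the barycentric coordinate of P at vertex B, which is 5/9.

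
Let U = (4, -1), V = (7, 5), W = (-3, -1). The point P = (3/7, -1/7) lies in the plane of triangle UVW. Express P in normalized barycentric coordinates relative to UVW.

Signed area of the reference triangle: [UVW] = ½·(4·(5−(-1)) + 7·(-1−(-1)) + (-3)·(-1−5)) = ½·(24 + 0 + 18) = 21.
[PVW] = ½·((3/7)·(5−(-1)) + 7·(-1−(-1/7)) + (-3)·(-1/7−5)) = ½·(18/7 − 6 + 108/7) = 6, so the U-coordinate is 6/21 = 2/7.
[UPW] = ½·(4·(-1/7−(-1)) + (3/7)·(-1−(-1)) + (-3)·(-1−(-1/7))) = ½·(24/7 + 0 + 18/7) = 3, so the V-coordinate is 1/7.
[UVP] = ½·(4·(5−(-1/7)) + 7·(-1/7−(-1)) + (3/7)·(-1−5)) = ½·(144/7 + 6 − 18/7) = 12, so the W-coordinate is 4/7.
Check: 2/7 + 1/7 + 4/7 = 1.

(2/7, 1/7, 4/7)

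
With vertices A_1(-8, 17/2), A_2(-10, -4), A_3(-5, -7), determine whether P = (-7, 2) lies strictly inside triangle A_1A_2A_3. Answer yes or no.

Barycentric coordinates of P: (78/137, 8/137, 51/137).
The three coordinates are positive, positive, positive; a point is interior exactly when all three are positive.

yes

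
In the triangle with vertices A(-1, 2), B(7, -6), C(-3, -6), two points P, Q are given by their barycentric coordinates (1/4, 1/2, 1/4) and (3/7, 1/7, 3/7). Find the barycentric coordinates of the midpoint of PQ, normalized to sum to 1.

(19/56, 9/28, 19/56)

Since both coordinate triples sum to 1, the midpoint's barycentrics are the componentwise average.
(1/4+3/7)/2 = 19/56; similarly 9/28 and 19/56.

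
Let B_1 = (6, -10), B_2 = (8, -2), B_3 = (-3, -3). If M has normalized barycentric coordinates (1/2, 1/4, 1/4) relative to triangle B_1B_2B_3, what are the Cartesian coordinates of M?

(17/4, -25/4)

M = (1/2)·B_1 + (1/4)·B_2 + (1/4)·B_3.
x-coordinate: (1/2)·6 + (1/4)·8 + (1/4)·(-3) = 17/4.
y-coordinate: (1/2)·(-10) + (1/4)·(-2) + (1/4)·(-3) = -25/4.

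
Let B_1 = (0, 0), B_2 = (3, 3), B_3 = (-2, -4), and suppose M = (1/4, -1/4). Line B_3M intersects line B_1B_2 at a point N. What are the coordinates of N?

Barycentric coordinates of M with respect to B_1B_2B_3: (1/2, 1/4, 1/4).
On side B_1B_2 the B_3-coordinate is zero; dropping M's B_3-weight 1/4 and renormalizing the remaining 1/2 : 1/4 gives weights 2/3, 1/3 on B_1, B_2.
N = (2/3)·(0, 0) + (1/3)·(3, 3) = (1, 1).

(1, 1)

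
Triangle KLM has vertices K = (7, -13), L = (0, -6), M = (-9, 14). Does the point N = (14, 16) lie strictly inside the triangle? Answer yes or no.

Barycentric coordinates of N: (478/77, -653/77, 36/11).
The three coordinates are positive, negative, positive; a point is interior exactly when all three are positive.

no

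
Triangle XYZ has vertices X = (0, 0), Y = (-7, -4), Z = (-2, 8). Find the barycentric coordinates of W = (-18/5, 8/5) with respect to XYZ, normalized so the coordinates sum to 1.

Signed area of the reference triangle: [XYZ] = ½·(0·(-4−8) + (-7)·(8−0) + (-2)·(0−(-4))) = ½·(0 − 56 − 8) = -32.
[WYZ] = ½·((-18/5)·(-4−8) + (-7)·(8−(8/5)) + (-2)·(8/5−(-4))) = ½·(216/5 − 224/5 − 56/5) = -32/5, so the X-coordinate is (-32/5)/(-32) = 1/5.
[XWZ] = ½·(0·(8/5−8) + (-18/5)·(8−0) + (-2)·(0−(8/5))) = ½·(0 − 144/5 + 16/5) = -64/5, so the Y-coordinate is 2/5.
[XYW] = ½·(0·(-4−(8/5)) + (-7)·(8/5−0) + (-18/5)·(0−(-4))) = ½·(0 − 56/5 − 72/5) = -64/5, so the Z-coordinate is 2/5.
Check: 1/5 + 2/5 + 2/5 = 1.

(1/5, 2/5, 2/5)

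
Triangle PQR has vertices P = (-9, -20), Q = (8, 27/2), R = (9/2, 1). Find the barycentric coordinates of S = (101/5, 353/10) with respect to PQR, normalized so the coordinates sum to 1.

Signed area of the reference triangle: [PQR] = ½·((-9)·(27/2−1) + 8·(1−(-20)) + (9/2)·(-20−(27/2))) = ½·(-225/2 + 168 − 603/4) = -381/8.
[SQR] = ½·((101/5)·(27/2−1) + 8·(1−(353/10)) + (9/2)·(353/10−(27/2))) = ½·(505/2 − 1372/5 + 981/10) = 381/10, so the P-coordinate is (381/10)/(-381/8) = -4/5.
[PSR] = ½·((-9)·(353/10−1) + (101/5)·(1−(-20)) + (9/2)·(-20−(353/10))) = ½·(-3087/10 + 2121/5 − 4977/20) = -2667/40, so the Q-coordinate is 7/5.
[PQS] = ½·((-9)·(27/2−(353/10)) + 8·(353/10−(-20)) + (101/5)·(-20−(27/2))) = ½·(981/5 + 2212/5 − 6767/10) = -381/20, so the R-coordinate is 2/5.

(-4/5, 7/5, 2/5)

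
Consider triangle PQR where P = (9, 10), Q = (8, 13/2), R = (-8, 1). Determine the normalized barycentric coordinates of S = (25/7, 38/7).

Signed area of the reference triangle: [PQR] = ½·(9·(13/2−1) + 8·(1−10) + (-8)·(10−(13/2))) = ½·(99/2 − 72 − 28) = -101/4.
[SQR] = ½·((25/7)·(13/2−1) + 8·(1−(38/7)) + (-8)·(38/7−(13/2))) = ½·(275/14 − 248/7 + 60/7) = -101/28, so the P-coordinate is (-101/28)/(-101/4) = 1/7.
[PSR] = ½·(9·(38/7−1) + (25/7)·(1−10) + (-8)·(10−(38/7))) = ½·(279/7 − 225/7 − 256/7) = -101/7, so the Q-coordinate is 4/7.
[PQS] = ½·(9·(13/2−(38/7)) + 8·(38/7−10) + (25/7)·(10−(13/2))) = ½·(135/14 − 256/7 + 25/2) = -101/14, so the R-coordinate is 2/7.

(1/7, 4/7, 2/7)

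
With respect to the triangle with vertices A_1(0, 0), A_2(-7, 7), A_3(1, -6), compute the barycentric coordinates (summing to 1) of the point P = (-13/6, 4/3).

Signed area of the reference triangle: [A_1A_2A_3] = ½·(0·(7−(-6)) + (-7)·(-6−0) + 1·(0−7)) = ½·(0 + 42 − 7) = 35/2.
[PA_2A_3] = ½·((-13/6)·(7−(-6)) + (-7)·(-6−(4/3)) + 1·(4/3−7)) = ½·(-169/6 + 154/3 − 17/3) = 35/4, so the A_1-coordinate is (35/4)/(35/2) = 1/2.
[A_1PA_3] = ½·(0·(4/3−(-6)) + (-13/6)·(-6−0) + 1·(0−(4/3))) = ½·(0 + 13 − 4/3) = 35/6, so the A_2-coordinate is 1/3.
[A_1A_2P] = ½·(0·(7−(4/3)) + (-7)·(4/3−0) + (-13/6)·(0−7)) = ½·(0 − 28/3 + 91/6) = 35/12, so the A_3-coordinate is 1/6.

(1/2, 1/3, 1/6)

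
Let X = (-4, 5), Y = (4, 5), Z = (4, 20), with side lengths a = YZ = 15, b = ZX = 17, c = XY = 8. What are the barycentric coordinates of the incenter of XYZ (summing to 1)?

(3/8, 17/40, 1/5)

The incenter has barycentric coordinates proportional to the opposite side lengths: (15 : 17 : 8).
Normalizing by 15+17+8 = 40 gives (3/8, 17/40, 1/5).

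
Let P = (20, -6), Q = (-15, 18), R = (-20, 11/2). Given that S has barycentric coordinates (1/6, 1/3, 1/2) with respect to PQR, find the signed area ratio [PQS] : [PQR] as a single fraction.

The signed ratio [PQS]/[PQR] equals the barycentric coordinate of S at vertex R, which is 1/2.

1/2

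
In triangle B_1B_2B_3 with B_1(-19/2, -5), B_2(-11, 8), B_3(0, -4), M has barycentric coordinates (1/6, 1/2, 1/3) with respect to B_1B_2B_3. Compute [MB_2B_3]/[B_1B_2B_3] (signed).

1/6

The signed ratio [MB_2B_3]/[B_1B_2B_3] equals the barycentric coordinate of M at vertex B_1, which is 1/6.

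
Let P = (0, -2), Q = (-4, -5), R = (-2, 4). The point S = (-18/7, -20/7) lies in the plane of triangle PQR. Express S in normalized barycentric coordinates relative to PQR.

Signed area of the reference triangle: [PQR] = ½·(0·(-5−4) + (-4)·(4−(-2)) + (-2)·(-2−(-5))) = ½·(0 − 24 − 6) = -15.
[SQR] = ½·((-18/7)·(-5−4) + (-4)·(4−(-20/7)) + (-2)·(-20/7−(-5))) = ½·(162/7 − 192/7 − 30/7) = -30/7, so the P-coordinate is (-30/7)/(-15) = 2/7.
[PSR] = ½·(0·(-20/7−4) + (-18/7)·(4−(-2)) + (-2)·(-2−(-20/7))) = ½·(0 − 108/7 − 12/7) = -60/7, so the Q-coordinate is 4/7.
[PQS] = ½·(0·(-5−(-20/7)) + (-4)·(-20/7−(-2)) + (-18/7)·(-2−(-5))) = ½·(0 + 24/7 − 54/7) = -15/7, so the R-coordinate is 1/7.

(2/7, 4/7, 1/7)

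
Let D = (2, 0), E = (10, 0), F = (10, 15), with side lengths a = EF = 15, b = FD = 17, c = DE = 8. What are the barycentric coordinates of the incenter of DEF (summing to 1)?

The incenter has barycentric coordinates proportional to the opposite side lengths: (15 : 17 : 8).
Normalizing by 15+17+8 = 40 gives (3/8, 17/40, 1/5).

(3/8, 17/40, 1/5)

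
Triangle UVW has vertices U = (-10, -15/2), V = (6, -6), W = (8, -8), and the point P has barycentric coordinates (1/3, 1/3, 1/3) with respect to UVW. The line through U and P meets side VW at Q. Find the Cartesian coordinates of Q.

Line UP meets VW where the U-coordinate vanishes; zeroing P's U-weight and renormalizing leaves V, W-weights 1/3 : 1/3 → (1/2, 1/2).
So Q = (1/2)·V + (1/2)·W = (7, -7).

(7, -7)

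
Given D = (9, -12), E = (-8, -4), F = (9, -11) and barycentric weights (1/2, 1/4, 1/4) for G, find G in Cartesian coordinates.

(19/4, -39/4)

G = (1/2)·D + (1/4)·E + (1/4)·F.
x-coordinate: (1/2)·9 + (1/4)·(-8) + (1/4)·9 = 19/4.
y-coordinate: (1/2)·(-12) + (1/4)·(-4) + (1/4)·(-11) = -39/4.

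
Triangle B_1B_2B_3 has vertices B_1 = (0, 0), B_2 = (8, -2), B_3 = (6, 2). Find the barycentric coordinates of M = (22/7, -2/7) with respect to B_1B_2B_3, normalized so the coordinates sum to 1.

(4/7, 2/7, 1/7)

Signed area of the reference triangle: [B_1B_2B_3] = ½·(0·(-2−2) + 8·(2−0) + 6·(0−(-2))) = ½·(0 + 16 + 12) = 14.
[MB_2B_3] = ½·((22/7)·(-2−2) + 8·(2−(-2/7)) + 6·(-2/7−(-2))) = ½·(-88/7 + 128/7 + 72/7) = 8, so the B_1-coordinate is 8/14 = 4/7.
[B_1MB_3] = ½·(0·(-2/7−2) + (22/7)·(2−0) + 6·(0−(-2/7))) = ½·(0 + 44/7 + 12/7) = 4, so the B_2-coordinate is 2/7.
[B_1B_2M] = ½·(0·(-2−(-2/7)) + 8·(-2/7−0) + (22/7)·(0−(-2))) = ½·(0 − 16/7 + 44/7) = 2, so the B_3-coordinate is 1/7.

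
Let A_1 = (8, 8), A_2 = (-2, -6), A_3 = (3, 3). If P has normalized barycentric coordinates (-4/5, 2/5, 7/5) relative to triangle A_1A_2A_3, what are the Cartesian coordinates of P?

(-3, -23/5)

P = (-4/5)·A_1 + (2/5)·A_2 + (7/5)·A_3.
x-coordinate: (-4/5)·8 + (2/5)·(-2) + (7/5)·3 = -3.
y-coordinate: (-4/5)·8 + (2/5)·(-6) + (7/5)·3 = -23/5.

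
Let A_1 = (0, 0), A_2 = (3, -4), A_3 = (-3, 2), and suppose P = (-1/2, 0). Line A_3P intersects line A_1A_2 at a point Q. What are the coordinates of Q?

Barycentric coordinates of P with respect to A_1A_2A_3: (1/2, 1/6, 1/3).
On side A_1A_2 the A_3-coordinate is zero; dropping P's A_3-weight 1/3 and renormalizing the remaining 1/2 : 1/6 gives weights 3/4, 1/4 on A_1, A_2.
Q = (3/4)·(0, 0) + (1/4)·(3, -4) = (3/4, -1).

(3/4, -1)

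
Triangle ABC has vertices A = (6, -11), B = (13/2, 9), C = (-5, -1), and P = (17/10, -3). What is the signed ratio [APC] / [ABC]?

[ABC] = ½·(6·(9−(-1)) + (13/2)·(-1−(-11)) + (-5)·(-11−9)) = ½·(60 + 65 + 100) = 225/2.
[APC] = ½·(6·(-3−(-1)) + (17/10)·(-1−(-11)) + (-5)·(-11−(-3))) = ½·(-12 + 17 + 40) = 45/2, so the ratio is (45/2)/(225/2) = 1/5.

1/5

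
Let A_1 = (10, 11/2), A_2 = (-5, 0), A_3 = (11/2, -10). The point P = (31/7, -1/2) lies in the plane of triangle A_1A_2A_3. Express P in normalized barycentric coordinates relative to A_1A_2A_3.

(3/7, 2/7, 2/7)

Signed area of the reference triangle: [A_1A_2A_3] = ½·(10·(0−(-10)) + (-5)·(-10−(11/2)) + (11/2)·(11/2−0)) = ½·(100 + 155/2 + 121/4) = 831/8.
[PA_2A_3] = ½·((31/7)·(0−(-10)) + (-5)·(-10−(-1/2)) + (11/2)·(-1/2−0)) = ½·(310/7 + 95/2 − 11/4) = 2493/56, so the A_1-coordinate is (2493/56)/(831/8) = 3/7.
[A_1PA_3] = ½·(10·(-1/2−(-10)) + (31/7)·(-10−(11/2)) + (11/2)·(11/2−(-1/2))) = ½·(95 − 961/14 + 33) = 831/28, so the A_2-coordinate is 2/7.
[A_1A_2P] = ½·(10·(0−(-1/2)) + (-5)·(-1/2−(11/2)) + (31/7)·(11/2−0)) = ½·(5 + 30 + 341/14) = 831/28, so the A_3-coordinate is 2/7.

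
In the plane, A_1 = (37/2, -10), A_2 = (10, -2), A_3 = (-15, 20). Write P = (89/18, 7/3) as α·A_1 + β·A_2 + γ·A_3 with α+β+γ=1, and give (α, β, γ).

Signed area of the reference triangle: [A_1A_2A_3] = ½·((37/2)·(-2−20) + 10·(20−(-10)) + (-15)·(-10−(-2))) = ½·(-407 + 300 + 120) = 13/2.
[PA_2A_3] = ½·((89/18)·(-2−20) + 10·(20−(7/3)) + (-15)·(7/3−(-2))) = ½·(-979/9 + 530/3 − 65) = 13/9, so the A_1-coordinate is (13/9)/(13/2) = 2/9.
[A_1PA_3] = ½·((37/2)·(7/3−20) + (89/18)·(20−(-10)) + (-15)·(-10−(7/3))) = ½·(-1961/6 + 445/3 + 185) = 13/4, so the A_2-coordinate is 1/2.
[A_1A_2P] = ½·((37/2)·(-2−(7/3)) + 10·(7/3−(-10)) + (89/18)·(-10−(-2))) = ½·(-481/6 + 370/3 − 356/9) = 65/36, so the A_3-coordinate is 5/18.

(2/9, 1/2, 5/18)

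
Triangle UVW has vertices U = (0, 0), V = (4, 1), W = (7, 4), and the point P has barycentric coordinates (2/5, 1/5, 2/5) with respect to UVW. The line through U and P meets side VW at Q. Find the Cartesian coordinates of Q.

Line UP meets VW where the U-coordinate vanishes; zeroing P's U-weight and renormalizing leaves V, W-weights 1/5 : 2/5 → (1/3, 2/3).
So Q = (1/3)·V + (2/3)·W = (6, 3).

(6, 3)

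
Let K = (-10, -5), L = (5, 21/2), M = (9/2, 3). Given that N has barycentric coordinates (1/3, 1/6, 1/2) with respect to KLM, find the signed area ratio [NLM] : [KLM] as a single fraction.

1/3

The signed ratio [NLM]/[KLM] equals the barycentric coordinate of N at vertex K, which is 1/3.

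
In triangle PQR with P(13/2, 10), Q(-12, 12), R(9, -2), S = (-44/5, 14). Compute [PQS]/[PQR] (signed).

-1/5

[PQR] = ½·((13/2)·(12−(-2)) + (-12)·(-2−10) + 9·(10−12)) = ½·(91 + 144 − 18) = 217/2.
[PQS] = ½·((13/2)·(12−14) + (-12)·(14−10) + (-44/5)·(10−12)) = ½·(-13 − 48 + 88/5) = -217/10, so the ratio is (-217/10)/(217/2) = -1/5.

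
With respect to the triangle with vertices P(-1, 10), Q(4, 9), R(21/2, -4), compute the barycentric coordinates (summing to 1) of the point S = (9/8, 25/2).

(1/4, 1, -1/4)

Signed area of the reference triangle: [PQR] = ½·((-1)·(9−(-4)) + 4·(-4−10) + (21/2)·(10−9)) = ½·(-13 − 56 + 21/2) = -117/4.
[SQR] = ½·((9/8)·(9−(-4)) + 4·(-4−(25/2)) + (21/2)·(25/2−9)) = ½·(117/8 − 66 + 147/4) = -117/16, so the P-coordinate is (-117/16)/(-117/4) = 1/4.
[PSR] = ½·((-1)·(25/2−(-4)) + (9/8)·(-4−10) + (21/2)·(10−(25/2))) = ½·(-33/2 − 63/4 − 105/4) = -117/4, so the Q-coordinate is 1.
[PQS] = ½·((-1)·(9−(25/2)) + 4·(25/2−10) + (9/8)·(10−9)) = ½·(7/2 + 10 + 9/8) = 117/16, so the R-coordinate is -1/4.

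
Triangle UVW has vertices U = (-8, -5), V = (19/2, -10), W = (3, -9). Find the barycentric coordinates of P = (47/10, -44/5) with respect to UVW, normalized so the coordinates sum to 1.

(1/5, 3/5, 1/5)

Signed area of the reference triangle: [UVW] = ½·((-8)·(-10−(-9)) + (19/2)·(-9−(-5)) + 3·(-5−(-10))) = ½·(8 − 38 + 15) = -15/2.
[PVW] = ½·((47/10)·(-10−(-9)) + (19/2)·(-9−(-44/5)) + 3·(-44/5−(-10))) = ½·(-47/10 − 19/10 + 18/5) = -3/2, so the U-coordinate is (-3/2)/(-15/2) = 1/5.
[UPW] = ½·((-8)·(-44/5−(-9)) + (47/10)·(-9−(-5)) + 3·(-5−(-44/5))) = ½·(-8/5 − 94/5 + 57/5) = -9/2, so the V-coordinate is 3/5.
[UVP] = ½·((-8)·(-10−(-44/5)) + (19/2)·(-44/5−(-5)) + (47/10)·(-5−(-10))) = ½·(48/5 − 361/10 + 47/2) = -3/2, so the W-coordinate is 1/5.
Check: 1/5 + 3/5 + 1/5 = 1.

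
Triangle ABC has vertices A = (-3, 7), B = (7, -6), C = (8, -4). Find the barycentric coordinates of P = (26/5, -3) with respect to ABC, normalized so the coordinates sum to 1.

Signed area of the reference triangle: [ABC] = ½·((-3)·(-6−(-4)) + 7·(-4−7) + 8·(7−(-6))) = ½·(6 − 77 + 104) = 33/2.
[PBC] = ½·((26/5)·(-6−(-4)) + 7·(-4−(-3)) + 8·(-3−(-6))) = ½·(-52/5 − 7 + 24) = 33/10, so the A-coordinate is (33/10)/(33/2) = 1/5.
[APC] = ½·((-3)·(-3−(-4)) + (26/5)·(-4−7) + 8·(7−(-3))) = ½·(-3 − 286/5 + 80) = 99/10, so the B-coordinate is 3/5.
[ABP] = ½·((-3)·(-6−(-3)) + 7·(-3−7) + (26/5)·(7−(-6))) = ½·(9 − 70 + 338/5) = 33/10, so the C-coordinate is 1/5.

(1/5, 3/5, 1/5)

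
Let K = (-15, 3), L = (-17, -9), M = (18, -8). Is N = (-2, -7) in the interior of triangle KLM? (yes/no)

Barycentric coordinates of N: (5/38, 17/38, 8/19).
The three coordinates are positive, positive, positive; a point is interior exactly when all three are positive.

yes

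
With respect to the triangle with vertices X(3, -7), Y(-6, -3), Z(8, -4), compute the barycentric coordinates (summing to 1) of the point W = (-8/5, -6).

(4/5, 2/5, -1/5)

Signed area of the reference triangle: [XYZ] = ½·(3·(-3−(-4)) + (-6)·(-4−(-7)) + 8·(-7−(-3))) = ½·(3 − 18 − 32) = -47/2.
[WYZ] = ½·((-8/5)·(-3−(-4)) + (-6)·(-4−(-6)) + 8·(-6−(-3))) = ½·(-8/5 − 12 − 24) = -94/5, so the X-coordinate is (-94/5)/(-47/2) = 4/5.
[XWZ] = ½·(3·(-6−(-4)) + (-8/5)·(-4−(-7)) + 8·(-7−(-6))) = ½·(-6 − 24/5 − 8) = -47/5, so the Y-coordinate is 2/5.
[XYW] = ½·(3·(-3−(-6)) + (-6)·(-6−(-7)) + (-8/5)·(-7−(-3))) = ½·(9 − 6 + 32/5) = 47/10, so the Z-coordinate is -1/5.
Check: 4/5 + 2/5 − 1/5 = 1.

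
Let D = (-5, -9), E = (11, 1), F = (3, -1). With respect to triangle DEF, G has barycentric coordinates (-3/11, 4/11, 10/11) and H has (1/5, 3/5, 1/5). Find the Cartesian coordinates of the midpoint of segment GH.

(393/55, 14/55)

Barycentric coordinates of the midpoint are the average: (-2/55, 53/110, 61/110).
Converting: (-2/55)·D + (53/110)·E + (61/110)·F = (393/55, 14/55).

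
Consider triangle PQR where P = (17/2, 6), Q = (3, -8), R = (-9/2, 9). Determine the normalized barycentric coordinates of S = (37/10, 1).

(2/5, 2/5, 1/5)

Signed area of the reference triangle: [PQR] = ½·((17/2)·(-8−9) + 3·(9−6) + (-9/2)·(6−(-8))) = ½·(-289/2 + 9 − 63) = -397/4.
[SQR] = ½·((37/10)·(-8−9) + 3·(9−1) + (-9/2)·(1−(-8))) = ½·(-629/10 + 24 − 81/2) = -397/10, so the P-coordinate is (-397/10)/(-397/4) = 2/5.
[PSR] = ½·((17/2)·(1−9) + (37/10)·(9−6) + (-9/2)·(6−1)) = ½·(-68 + 111/10 − 45/2) = -397/10, so the Q-coordinate is 2/5.
[PQS] = ½·((17/2)·(-8−1) + 3·(1−6) + (37/10)·(6−(-8))) = ½·(-153/2 − 15 + 259/5) = -397/20, so the R-coordinate is 1/5.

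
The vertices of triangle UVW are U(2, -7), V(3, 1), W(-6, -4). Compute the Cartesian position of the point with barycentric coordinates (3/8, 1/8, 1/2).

(-15/8, -9/2)

P = (3/8)·U + (1/8)·V + (1/2)·W.
x-coordinate: (3/8)·2 + (1/8)·3 + (1/2)·(-6) = -15/8.
y-coordinate: (3/8)·(-7) + (1/8)·1 + (1/2)·(-4) = -9/2.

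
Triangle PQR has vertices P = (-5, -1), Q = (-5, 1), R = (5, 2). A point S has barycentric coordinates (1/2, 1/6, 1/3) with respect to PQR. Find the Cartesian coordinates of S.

(-5/3, 1/3)

S = (1/2)·P + (1/6)·Q + (1/3)·R.
x-coordinate: (1/2)·(-5) + (1/6)·(-5) + (1/3)·5 = -5/3.
y-coordinate: (1/2)·(-1) + (1/6)·1 + (1/3)·2 = 1/3.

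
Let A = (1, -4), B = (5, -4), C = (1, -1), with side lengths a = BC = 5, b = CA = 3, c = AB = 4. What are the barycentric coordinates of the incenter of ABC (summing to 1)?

The incenter has barycentric coordinates proportional to the opposite side lengths: (5 : 3 : 4).
Normalizing by 5+3+4 = 12 gives (5/12, 1/4, 1/3).

(5/12, 1/4, 1/3)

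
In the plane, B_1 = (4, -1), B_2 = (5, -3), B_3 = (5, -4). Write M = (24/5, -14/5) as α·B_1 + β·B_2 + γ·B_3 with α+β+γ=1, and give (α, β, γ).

(1/5, 3/5, 1/5)

Signed area of the reference triangle: [B_1B_2B_3] = ½·(4·(-3−(-4)) + 5·(-4−(-1)) + 5·(-1−(-3))) = ½·(4 − 15 + 10) = -1/2.
[MB_2B_3] = ½·((24/5)·(-3−(-4)) + 5·(-4−(-14/5)) + 5·(-14/5−(-3))) = ½·(24/5 − 6 + 1) = -1/10, so the B_1-coordinate is (-1/10)/(-1/2) = 1/5.
[B_1MB_3] = ½·(4·(-14/5−(-4)) + (24/5)·(-4−(-1)) + 5·(-1−(-14/5))) = ½·(24/5 − 72/5 + 9) = -3/10, so the B_2-coordinate is 3/5.
[B_1B_2M] = ½·(4·(-3−(-14/5)) + 5·(-14/5−(-1)) + (24/5)·(-1−(-3))) = ½·(-4/5 − 9 + 48/5) = -1/10, so the B_3-coordinate is 1/5.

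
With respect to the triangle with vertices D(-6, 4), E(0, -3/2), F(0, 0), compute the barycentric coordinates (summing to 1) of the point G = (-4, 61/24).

(2/3, 1/12, 1/4)

Signed area of the reference triangle: [DEF] = ½·((-6)·(-3/2−0) + 0·(0−4) + 0·(4−(-3/2))) = ½·(9 + 0 + 0) = 9/2.
[GEF] = ½·((-4)·(-3/2−0) + 0·(0−(61/24)) + 0·(61/24−(-3/2))) = ½·(6 + 0 + 0) = 3, so the D-coordinate is 3/(9/2) = 2/3.
[DGF] = ½·((-6)·(61/24−0) + (-4)·(0−4) + 0·(4−(61/24))) = ½·(-61/4 + 16 + 0) = 3/8, so the E-coordinate is 1/12.
[DEG] = ½·((-6)·(-3/2−(61/24)) + 0·(61/24−4) + (-4)·(4−(-3/2))) = ½·(97/4 + 0 − 22) = 9/8, so the F-coordinate is 1/4.
Check: 2/3 + 1/12 + 1/4 = 1.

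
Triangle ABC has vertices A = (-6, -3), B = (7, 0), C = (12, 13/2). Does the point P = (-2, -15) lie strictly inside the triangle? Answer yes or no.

no

Barycentric coordinates of P: (-33/139, 508/139, -336/139).
The three coordinates are negative, positive, negative; a point is interior exactly when all three are positive.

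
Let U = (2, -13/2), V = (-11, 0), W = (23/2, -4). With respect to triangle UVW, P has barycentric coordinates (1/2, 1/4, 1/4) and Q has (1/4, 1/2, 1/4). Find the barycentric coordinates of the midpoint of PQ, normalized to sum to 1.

(3/8, 3/8, 1/4)

Since both coordinate triples sum to 1, the midpoint's barycentrics are the componentwise average.
(1/2+1/4)/2 = 3/8; similarly 3/8 and 1/4.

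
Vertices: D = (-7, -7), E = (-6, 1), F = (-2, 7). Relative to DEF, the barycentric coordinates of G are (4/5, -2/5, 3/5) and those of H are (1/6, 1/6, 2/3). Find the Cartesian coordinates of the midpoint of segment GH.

Barycentric coordinates of the midpoint are the average: (29/60, -7/60, 19/30).
Converting: (29/60)·D + (-7/60)·E + (19/30)·F = (-79/20, 14/15).

(-79/20, 14/15)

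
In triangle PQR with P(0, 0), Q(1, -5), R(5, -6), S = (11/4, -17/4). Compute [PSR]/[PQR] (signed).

[PQR] = ½·(0·(-5−(-6)) + 1·(-6−0) + 5·(0−(-5))) = ½·(0 − 6 + 25) = 19/2.
[PSR] = ½·(0·(-17/4−(-6)) + (11/4)·(-6−0) + 5·(0−(-17/4))) = ½·(0 − 33/2 + 85/4) = 19/8, so the ratio is (19/8)/(19/2) = 1/4.

1/4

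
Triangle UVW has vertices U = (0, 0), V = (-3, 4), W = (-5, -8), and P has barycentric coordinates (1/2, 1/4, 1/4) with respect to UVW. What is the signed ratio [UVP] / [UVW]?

1/4

The signed ratio [UVP]/[UVW] equals the barycentric coordinate of P at vertex W, which is 1/4.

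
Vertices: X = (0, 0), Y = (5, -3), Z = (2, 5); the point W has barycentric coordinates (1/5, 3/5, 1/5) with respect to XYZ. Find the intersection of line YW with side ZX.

(1, 5/2)

Line YW meets ZX where the Y-coordinate vanishes; zeroing W's Y-weight and renormalizing leaves Z, X-weights 1/5 : 1/5 → (1/2, 1/2).
So V = (1/2)·Z + (1/2)·X = (1, 5/2).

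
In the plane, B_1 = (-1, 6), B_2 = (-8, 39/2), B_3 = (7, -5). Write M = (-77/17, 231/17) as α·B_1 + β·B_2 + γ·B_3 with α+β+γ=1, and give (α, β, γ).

(2/17, 12/17, 3/17)

Signed area of the reference triangle: [B_1B_2B_3] = ½·((-1)·(39/2−(-5)) + (-8)·(-5−6) + 7·(6−(39/2))) = ½·(-49/2 + 88 − 189/2) = -31/2.
[MB_2B_3] = ½·((-77/17)·(39/2−(-5)) + (-8)·(-5−(231/17)) + 7·(231/17−(39/2))) = ½·(-3773/34 + 2528/17 − 1407/34) = -31/17, so the B_1-coordinate is (-31/17)/(-31/2) = 2/17.
[B_1MB_3] = ½·((-1)·(231/17−(-5)) + (-77/17)·(-5−6) + 7·(6−(231/17))) = ½·(-316/17 + 847/17 − 903/17) = -186/17, so the B_2-coordinate is 12/17.
[B_1B_2M] = ½·((-1)·(39/2−(231/17)) + (-8)·(231/17−6) + (-77/17)·(6−(39/2))) = ½·(-201/34 − 1032/17 + 2079/34) = -93/34, so the B_3-coordinate is 3/17.
Check: 2/17 + 12/17 + 3/17 = 1.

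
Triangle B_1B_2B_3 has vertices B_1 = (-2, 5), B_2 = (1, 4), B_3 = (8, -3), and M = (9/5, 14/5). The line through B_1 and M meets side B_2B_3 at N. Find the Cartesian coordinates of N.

(11/4, 9/4)

Barycentric coordinates of M with respect to B_1B_2B_3: (1/5, 3/5, 1/5).
On side B_2B_3 the B_1-coordinate is zero; dropping M's B_1-weight 1/5 and renormalizing the remaining 3/5 : 1/5 gives weights 3/4, 1/4 on B_2, B_3.
N = (3/4)·(1, 4) + (1/4)·(8, -3) = (11/4, 9/4).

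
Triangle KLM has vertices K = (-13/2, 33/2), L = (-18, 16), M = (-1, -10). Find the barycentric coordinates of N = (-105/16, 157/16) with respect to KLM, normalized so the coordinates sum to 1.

(5/8, 1/8, 1/4)

Signed area of the reference triangle: [KLM] = ½·((-13/2)·(16−(-10)) + (-18)·(-10−(33/2)) + (-1)·(33/2−16)) = ½·(-169 + 477 − 1/2) = 615/4.
[NLM] = ½·((-105/16)·(16−(-10)) + (-18)·(-10−(157/16)) + (-1)·(157/16−16)) = ½·(-1365/8 + 2853/8 + 99/16) = 3075/32, so the K-coordinate is (3075/32)/(615/4) = 5/8.
[KNM] = ½·((-13/2)·(157/16−(-10)) + (-105/16)·(-10−(33/2)) + (-1)·(33/2−(157/16))) = ½·(-4121/32 + 5565/32 − 107/16) = 615/32, so the L-coordinate is 1/8.
[KLN] = ½·((-13/2)·(16−(157/16)) + (-18)·(157/16−(33/2)) + (-105/16)·(33/2−16)) = ½·(-1287/32 + 963/8 − 105/32) = 615/16, so the M-coordinate is 1/4.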